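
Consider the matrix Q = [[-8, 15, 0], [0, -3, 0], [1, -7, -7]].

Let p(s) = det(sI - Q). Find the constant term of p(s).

168

p(s) = s^3 + 18s^2 + 101s + 168.
The constant term is 168.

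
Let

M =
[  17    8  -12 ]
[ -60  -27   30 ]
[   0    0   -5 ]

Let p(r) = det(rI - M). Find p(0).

105

p(0) = det(0·I − M) = det(−M) = (−1)^3·det(M).
det(M) = -105, so p(0) = 105.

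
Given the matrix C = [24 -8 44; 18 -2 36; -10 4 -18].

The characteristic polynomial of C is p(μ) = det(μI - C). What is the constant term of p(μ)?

16

p(μ) = μ^3 - 4μ^2 - 4μ + 16.
The constant term is 16.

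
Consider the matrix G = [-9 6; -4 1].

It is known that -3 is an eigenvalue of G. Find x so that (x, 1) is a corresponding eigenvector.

We need (G + 3I)v = 0.
G + 3I = [[-6, 6], [-4, 4]].
Row 1: (-6)·x + (6)·1 = 0
Row 2: (-4)·x + (4)·1 = 0
Solving gives x = 1.
Check: G·(1, 1) = (-3, -3) = -3·(1, 1).

1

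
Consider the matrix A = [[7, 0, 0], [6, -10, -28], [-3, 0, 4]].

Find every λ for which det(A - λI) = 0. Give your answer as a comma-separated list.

-10, 4, 7

The characteristic polynomial is p(λ) = det(λI - A).
Expanding along the first row, p(λ) = λ^3 - λ^2 - 82λ + 280.
Try λ = 4: p(4) = 0, so 4 is a root.
Factor out (λ - 4): p(λ) = (λ - 4)·(λ^2 + 3λ - 70).
The quadratic factors as (λ + 10)·(λ - 7).
Eigenvalues: -10, 4, 7.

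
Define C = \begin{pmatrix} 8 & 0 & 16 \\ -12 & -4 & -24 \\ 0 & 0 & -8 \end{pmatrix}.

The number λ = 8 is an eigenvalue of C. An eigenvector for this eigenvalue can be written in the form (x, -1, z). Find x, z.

1, 0

We need (C - 8I)v = 0.
C - 8I = [[0, 0, 16], [-12, -12, -24], [0, 0, -16]].
Row 1: (0)·x + (0)·-1 + (16)·z = 0
Row 2: (-12)·x + (-12)·-1 + (-24)·z = 0
Row 3: (0)·x + (0)·-1 + (-16)·z = 0
Solving gives x = 1, z = 0.
Check: C·(1, -1, 0) = (8, -8, 0) = 8·(1, -1, 0).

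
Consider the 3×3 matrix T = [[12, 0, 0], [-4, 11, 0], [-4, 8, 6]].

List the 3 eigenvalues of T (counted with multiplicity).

6, 11, 12

T is lower triangular, so its eigenvalues are the diagonal entries.
Diagonal: 12, 11, 6.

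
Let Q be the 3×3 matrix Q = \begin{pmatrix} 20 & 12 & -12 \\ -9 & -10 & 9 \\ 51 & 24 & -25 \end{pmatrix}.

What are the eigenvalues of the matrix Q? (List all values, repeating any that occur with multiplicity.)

Compute the characteristic polynomial p(λ) = det(λI - Q).
Expanding along the first row, p(λ) = λ^3 + 15λ^2 + 54λ + 40.
Since p(-1) = 0, λ = -1 is a root.
Dividing by (λ + 1) leaves λ^2 + 14λ + 40.
The quadratic factors as (λ + 10)·(λ + 4).
Eigenvalues: -10, -4, -1.

-10, -4, -1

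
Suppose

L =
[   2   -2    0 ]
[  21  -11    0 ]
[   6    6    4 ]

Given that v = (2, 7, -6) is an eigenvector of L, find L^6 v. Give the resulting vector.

First find the eigenvalue: Lv = (-10, -35, 30) = -5·(2, 7, -6), so λ = -5.
Then L^6 v = λ^6·v = (-5)^6·(2, 7, -6) = 15625·(2, 7, -6) = (31250, 109375, -93750).

(31250, 109375, -93750)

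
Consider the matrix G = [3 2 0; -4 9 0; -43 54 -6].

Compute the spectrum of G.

-6, 5, 7

Compute the characteristic polynomial p(λ) = det(λI - G).
Expanding along the first row, p(λ) = λ^3 - 6λ^2 - 37λ + 210.
Rational-root test: λ = -6 gives p(-6) = 0.
Dividing by (λ + 6) leaves λ^2 - 12λ + 35.
The quadratic factors as (λ - 5)·(λ - 7).
Eigenvalues: -6, 5, 7.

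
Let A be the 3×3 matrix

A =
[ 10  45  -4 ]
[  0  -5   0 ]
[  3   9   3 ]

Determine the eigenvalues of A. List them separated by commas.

Set up det(lambda·I - A) = 0.
Cofactor expansion gives p(lambda) = lambda^3 - 8·lambda^2 - 23·lambda + 210.
Since p(7) = 0, lambda = 7 is a root.
Factor out (lambda - 7): p(lambda) = (lambda - 7)·(lambda^2 - lambda - 30).
The quadratic factors as (lambda + 5)·(lambda - 6).
Eigenvalues: -5, 6, 7.

-5, 6, 7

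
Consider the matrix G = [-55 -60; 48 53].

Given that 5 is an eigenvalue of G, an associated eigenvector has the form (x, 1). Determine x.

-1

We need (G - 5I)v = 0.
G - 5I = [[-60, -60], [48, 48]].
Row 1: (-60)·x + (-60)·1 = 0
Row 2: (48)·x + (48)·1 = 0
Solving gives x = -1.
Check: G·(-1, 1) = (-5, 5) = 5·(-1, 1).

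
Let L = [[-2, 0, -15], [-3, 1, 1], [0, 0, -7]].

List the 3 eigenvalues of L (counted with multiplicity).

-7, -2, 1

Set up det(lambda·I - L) = 0.
Expanding the 3×3 determinant: p(lambda) = lambda^3 + 8·lambda^2 + 5·lambda - 14.
Try lambda = -7: p(-7) = 0, so -7 is a root.
Factor out (lambda + 7): p(lambda) = (lambda + 7)·(lambda^2 + lambda - 2).
The quadratic factors as (lambda + 2)·(lambda - 1).
Eigenvalues: -7, -2, 1.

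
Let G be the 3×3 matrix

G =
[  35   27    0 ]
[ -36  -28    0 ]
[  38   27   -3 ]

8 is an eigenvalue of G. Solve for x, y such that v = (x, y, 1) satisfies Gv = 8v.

1, -1

We need (G - 8I)v = 0.
G - 8I = [[27, 27, 0], [-36, -36, 0], [38, 27, -11]].
Row 1: (27)·x + (27)·y + (0)·1 = 0
Row 2: (-36)·x + (-36)·y + (0)·1 = 0
Row 3: (38)·x + (27)·y + (-11)·1 = 0
Solving gives x = 1, y = -1.
Check: G·(1, -1, 1) = (8, -8, 8) = 8·(1, -1, 1).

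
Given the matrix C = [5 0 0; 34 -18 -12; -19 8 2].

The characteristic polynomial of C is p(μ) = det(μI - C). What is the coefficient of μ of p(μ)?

p(μ) = μ^3 + 11μ^2 - 20μ - 300.
The coefficient of μ is -20.

-20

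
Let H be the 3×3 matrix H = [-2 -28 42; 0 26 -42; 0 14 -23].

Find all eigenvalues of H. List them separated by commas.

Set up det(tI - H) = 0.
Expanding along the first row, p(t) = t^3 - t^2 - 16t - 20.
Rational-root test: t = -2 gives p(-2) = 0.
Dividing by (t + 2) leaves t^2 - 3t - 10.
The quadratic factors as (t + 2)·(t - 5).
Eigenvalues: -2, -2, 5.

-2, -2, 5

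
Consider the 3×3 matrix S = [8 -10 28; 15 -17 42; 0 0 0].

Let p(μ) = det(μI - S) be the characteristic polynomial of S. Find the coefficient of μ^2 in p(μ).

The coefficient of μ^2 of det(μI - S) is −trace(S).
trace(S) = (8) + (-17) + (0) = -9, so the coefficient is 9.

9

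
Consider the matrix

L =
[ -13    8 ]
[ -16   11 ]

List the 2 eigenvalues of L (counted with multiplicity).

-5, 3

det(L - lambda·I) = (-13 - lambda)(11 - lambda) - (8)·(-16) = lambda^2 + 2·lambda - 15.
This factors as (lambda + 5)·(lambda - 3) = 0.
Eigenvalues: -5, 3.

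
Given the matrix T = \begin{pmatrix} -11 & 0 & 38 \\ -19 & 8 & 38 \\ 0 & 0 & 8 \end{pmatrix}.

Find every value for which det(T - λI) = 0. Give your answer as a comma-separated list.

-11, 8, 8

Compute the characteristic polynomial p(λ) = det(λI - T).
Cofactor expansion gives p(λ) = λ^3 - 5λ^2 - 112λ + 704.
Rational-root test: λ = 8 gives p(8) = 0.
Dividing by (λ - 8) leaves λ^2 + 3λ - 88.
The quadratic factors as (λ + 11)·(λ - 8).
Eigenvalues: -11, 8, 8.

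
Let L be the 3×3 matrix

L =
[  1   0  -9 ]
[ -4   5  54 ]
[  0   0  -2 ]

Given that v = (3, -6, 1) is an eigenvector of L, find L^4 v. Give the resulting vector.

(48, -96, 16)

First find the eigenvalue: Lv = (-6, 12, -2) = -2·(3, -6, 1), so λ = -2.
Then L^4 v = λ^4·v = (-2)^4·(3, -6, 1) = 16·(3, -6, 1) = (48, -96, 16).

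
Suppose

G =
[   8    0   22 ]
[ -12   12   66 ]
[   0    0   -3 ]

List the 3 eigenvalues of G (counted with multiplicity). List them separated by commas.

The characteristic polynomial is p(t) = det(tI - G).
Expanding the 3×3 determinant: p(t) = t^3 - 17t^2 + 36t + 288.
Since p(-3) = 0, t = -3 is a root.
Factor out (t + 3): p(t) = (t + 3)·(t^2 - 20t + 96).
The quadratic factors as (t - 8)·(t - 12).
Eigenvalues: -3, 8, 12.

-3, 8, 12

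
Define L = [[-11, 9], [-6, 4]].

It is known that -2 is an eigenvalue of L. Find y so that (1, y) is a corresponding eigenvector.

1

We need (L + 2I)v = 0.
L + 2I = [[-9, 9], [-6, 6]].
Row 1: (-9)·1 + (9)·y = 0
Row 2: (-6)·1 + (6)·y = 0
Solving gives y = 1.
Check: L·(1, 1) = (-2, -2) = -2·(1, 1).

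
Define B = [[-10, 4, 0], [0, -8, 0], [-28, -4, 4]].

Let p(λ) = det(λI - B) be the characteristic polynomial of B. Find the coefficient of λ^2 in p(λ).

14

The coefficient of λ^2 of det(λI - B) is −trace(B).
trace(B) = (-10) + (-8) + (4) = -14, so the coefficient is 14.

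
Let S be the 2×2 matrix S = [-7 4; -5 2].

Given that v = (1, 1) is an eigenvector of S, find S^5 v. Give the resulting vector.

First find the eigenvalue: Sv = (-3, -3) = -3·(1, 1), so λ = -3.
Then S^5 v = λ^5·v = (-3)^5·(1, 1) = -243·(1, 1) = (-243, -243).

(-243, -243)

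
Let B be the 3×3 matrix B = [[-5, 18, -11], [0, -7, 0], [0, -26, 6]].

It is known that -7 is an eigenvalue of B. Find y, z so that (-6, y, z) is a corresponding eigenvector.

We need (B + 7I)v = 0.
B + 7I = [[2, 18, -11], [0, 0, 0], [0, -26, 13]].
Row 1: (2)·-6 + (18)·y + (-11)·z = 0
Row 2: (0)·-6 + (0)·y + (0)·z = 0
Row 3: (0)·-6 + (-26)·y + (13)·z = 0
Solving gives y = -3, z = -6.
Check: B·(-6, -3, -6) = (42, 21, 42) = -7·(-6, -3, -6).

-3, -6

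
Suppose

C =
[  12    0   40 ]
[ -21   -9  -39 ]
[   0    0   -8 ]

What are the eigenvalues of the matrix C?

Compute the characteristic polynomial p(μ) = det(μI - C).
Cofactor expansion gives p(μ) = μ^3 + 5μ^2 - 132μ - 864.
Since p(-8) = 0, μ = -8 is a root.
Factor out (μ + 8): p(μ) = (μ + 8)·(μ^2 - 3μ - 108).
The quadratic factors as (μ + 9)·(μ - 12).
Eigenvalues: -9, -8, 12.

-9, -8, 12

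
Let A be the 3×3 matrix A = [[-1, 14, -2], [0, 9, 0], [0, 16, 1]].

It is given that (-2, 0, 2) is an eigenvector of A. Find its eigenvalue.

1

Compute Av: A·(-2, 0, 2) = (-2, 0, 2).
Since Av = λv, compare component 1: -2 = λ·-2, so λ = 1.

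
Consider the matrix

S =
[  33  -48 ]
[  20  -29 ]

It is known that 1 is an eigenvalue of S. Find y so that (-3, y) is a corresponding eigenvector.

We need (S - 1I)v = 0.
S - 1I = [[32, -48], [20, -30]].
Row 1: (32)·-3 + (-48)·y = 0
Row 2: (20)·-3 + (-30)·y = 0
Solving gives y = -2.
Check: S·(-3, -2) = (-3, -2) = 1·(-3, -2).

-2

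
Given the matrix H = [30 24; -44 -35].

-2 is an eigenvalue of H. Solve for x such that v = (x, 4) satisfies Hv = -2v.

We need (H + 2I)v = 0.
H + 2I = [[32, 24], [-44, -33]].
Row 1: (32)·x + (24)·4 = 0
Row 2: (-44)·x + (-33)·4 = 0
Solving gives x = -3.
Check: H·(-3, 4) = (6, -8) = -2·(-3, 4).

-3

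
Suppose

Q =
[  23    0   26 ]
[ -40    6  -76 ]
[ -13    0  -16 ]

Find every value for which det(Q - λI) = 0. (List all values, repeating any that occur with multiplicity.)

Compute the characteristic polynomial p(λ) = det(λI - Q).
Expanding along the first row, p(λ) = λ^3 - 13λ^2 + 12λ + 180.
Since p(6) = 0, λ = 6 is a root.
Factor out (λ - 6): p(λ) = (λ - 6)·(λ^2 - 7λ - 30).
The quadratic factors as (λ + 3)·(λ - 10).
Eigenvalues: -3, 6, 10.

-3, 6, 10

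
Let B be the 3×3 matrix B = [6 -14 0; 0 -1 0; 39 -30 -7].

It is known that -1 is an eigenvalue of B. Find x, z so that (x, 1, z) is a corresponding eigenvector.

2, 8

We need (B + 1I)v = 0.
B + 1I = [[7, -14, 0], [0, 0, 0], [39, -30, -6]].
Row 1: (7)·x + (-14)·1 + (0)·z = 0
Row 2: (0)·x + (0)·1 + (0)·z = 0
Row 3: (39)·x + (-30)·1 + (-6)·z = 0
Solving gives x = 2, z = 8.
Check: B·(2, 1, 8) = (-2, -1, -8) = -1·(2, 1, 8).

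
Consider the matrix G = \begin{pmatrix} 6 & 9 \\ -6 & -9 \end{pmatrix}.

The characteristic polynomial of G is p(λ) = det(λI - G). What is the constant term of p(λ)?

p(λ) = λ^2 + 3λ.
The constant term is 0.

0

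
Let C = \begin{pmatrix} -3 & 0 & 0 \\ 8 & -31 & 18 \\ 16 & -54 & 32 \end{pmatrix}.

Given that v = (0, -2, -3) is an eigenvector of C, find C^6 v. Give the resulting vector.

(0, -8192, -12288)

First find the eigenvalue: Cv = (0, 8, 12) = -4·(0, -2, -3), so λ = -4.
Then C^6 v = λ^6·v = (-4)^6·(0, -2, -3) = 4096·(0, -2, -3) = (0, -8192, -12288).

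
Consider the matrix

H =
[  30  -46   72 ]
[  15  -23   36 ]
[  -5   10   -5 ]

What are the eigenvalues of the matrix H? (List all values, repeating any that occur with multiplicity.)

-5, 0, 7

Set up det(μI - H) = 0.
Cofactor expansion gives p(μ) = μ^3 - 2μ^2 - 35μ.
Try μ = 0: p(0) = 0, so 0 is a root.
Factor out μ: p(μ) = μ·(μ^2 - 2μ - 35).
The quadratic factors as (μ + 5)·(μ - 7).
Eigenvalues: -5, 0, 7.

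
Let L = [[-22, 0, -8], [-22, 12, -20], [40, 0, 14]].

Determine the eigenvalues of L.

Compute the characteristic polynomial p(s) = det(sI - L).
Expanding along the first row, p(s) = s^3 - 4s^2 - 84s - 144.
Since p(-6) = 0, s = -6 is a root.
Factor out (s + 6): p(s) = (s + 6)·(s^2 - 10s - 24).
The quadratic factors as (s + 2)·(s - 12).
Eigenvalues: -6, -2, 12.

-6, -2, 12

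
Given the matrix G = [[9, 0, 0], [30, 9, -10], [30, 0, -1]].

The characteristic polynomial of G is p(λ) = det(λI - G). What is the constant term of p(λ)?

81

p(λ) = λ^3 - 17λ^2 + 63λ + 81.
The constant term is 81.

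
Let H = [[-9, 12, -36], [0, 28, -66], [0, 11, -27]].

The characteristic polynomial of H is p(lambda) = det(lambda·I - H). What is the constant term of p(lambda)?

-270

p(lambda) = lambda^3 + 8·lambda^2 - 39·lambda - 270.
The constant term is -270.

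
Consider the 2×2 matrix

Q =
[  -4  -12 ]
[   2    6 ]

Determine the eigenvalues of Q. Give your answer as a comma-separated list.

det(Q - λI) = (-4 - λ)(6 - λ) - (-12)·(2) = λ^2 - 2λ.
This factors as λ·(λ - 2) = 0.
Eigenvalues: 0, 2.

0, 2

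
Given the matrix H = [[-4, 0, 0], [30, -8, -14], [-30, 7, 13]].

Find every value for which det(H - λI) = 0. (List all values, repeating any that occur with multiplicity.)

Set up det(λI - H) = 0.
Expanding along the first row, p(λ) = λ^3 - λ^2 - 26λ - 24.
Since p(-4) = 0, λ = -4 is a root.
Dividing by (λ + 4) leaves λ^2 - 5λ - 6.
The quadratic factors as (λ + 1)·(λ - 6).
Eigenvalues: -4, -1, 6.

-4, -1, 6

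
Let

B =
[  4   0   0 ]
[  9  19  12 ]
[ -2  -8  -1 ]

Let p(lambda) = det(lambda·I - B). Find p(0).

p(0) = det(0·I − B) = det(−B) = (−1)^3·det(B).
det(B) = 308, so p(0) = -308.

-308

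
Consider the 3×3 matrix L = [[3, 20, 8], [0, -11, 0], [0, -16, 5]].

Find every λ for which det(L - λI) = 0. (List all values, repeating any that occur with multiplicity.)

-11, 3, 5

The characteristic polynomial is p(lambda) = det(lambda·I - L).
Cofactor expansion gives p(lambda) = lambda^3 + 3·lambda^2 - 73·lambda + 165.
Rational-root test: lambda = 3 gives p(3) = 0.
Factor out (lambda - 3): p(lambda) = (lambda - 3)·(lambda^2 + 6·lambda - 55).
The quadratic factors as (lambda + 11)·(lambda - 5).
Eigenvalues: -11, 3, 5.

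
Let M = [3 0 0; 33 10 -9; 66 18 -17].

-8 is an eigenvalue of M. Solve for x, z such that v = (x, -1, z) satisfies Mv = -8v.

We need (M + 8I)v = 0.
M + 8I = [[11, 0, 0], [33, 18, -9], [66, 18, -9]].
Row 1: (11)·x + (0)·-1 + (0)·z = 0
Row 2: (33)·x + (18)·-1 + (-9)·z = 0
Row 3: (66)·x + (18)·-1 + (-9)·z = 0
Solving gives x = 0, z = -2.
Check: M·(0, -1, -2) = (0, 8, 16) = -8·(0, -1, -2).

0, -2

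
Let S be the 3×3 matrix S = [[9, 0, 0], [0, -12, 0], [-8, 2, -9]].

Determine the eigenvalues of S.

-12, -9, 9

S is lower triangular, so its eigenvalues are the diagonal entries.
Diagonal: 9, -12, -9.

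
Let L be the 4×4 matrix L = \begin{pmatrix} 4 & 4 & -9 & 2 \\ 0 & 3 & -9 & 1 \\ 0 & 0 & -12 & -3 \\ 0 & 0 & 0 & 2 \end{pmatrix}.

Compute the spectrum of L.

-12, 2, 3, 4

L is upper triangular, so its eigenvalues are the diagonal entries.
Diagonal: 4, 3, -12, 2.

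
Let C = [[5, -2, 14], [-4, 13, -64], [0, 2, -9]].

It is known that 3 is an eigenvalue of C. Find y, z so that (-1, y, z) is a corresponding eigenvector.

6, 1

We need (C - 3I)v = 0.
C - 3I = [[2, -2, 14], [-4, 10, -64], [0, 2, -12]].
Row 1: (2)·-1 + (-2)·y + (14)·z = 0
Row 2: (-4)·-1 + (10)·y + (-64)·z = 0
Row 3: (0)·-1 + (2)·y + (-12)·z = 0
Solving gives y = 6, z = 1.
Check: C·(-1, 6, 1) = (-3, 18, 3) = 3·(-1, 6, 1).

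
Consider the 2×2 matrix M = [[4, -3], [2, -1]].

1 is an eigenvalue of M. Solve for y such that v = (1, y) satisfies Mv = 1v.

We need (M - 1I)v = 0.
M - 1I = [[3, -3], [2, -2]].
Row 1: (3)·1 + (-3)·y = 0
Row 2: (2)·1 + (-2)·y = 0
Solving gives y = 1.
Check: M·(1, 1) = (1, 1) = 1·(1, 1).

1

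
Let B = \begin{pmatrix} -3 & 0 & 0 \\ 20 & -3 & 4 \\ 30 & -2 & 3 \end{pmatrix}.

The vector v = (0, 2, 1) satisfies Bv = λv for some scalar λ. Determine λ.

-1

Compute Bv: B·(0, 2, 1) = (0, -2, -1).
Since Bv = λv, compare component 2: -2 = λ·2, so λ = -1.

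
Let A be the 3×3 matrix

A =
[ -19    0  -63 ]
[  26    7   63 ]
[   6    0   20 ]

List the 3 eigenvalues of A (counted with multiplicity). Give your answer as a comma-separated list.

Set up det(sI - A) = 0.
Expanding along the first row, p(s) = s^3 - 8s^2 + 5s + 14.
Since p(2) = 0, s = 2 is a root.
Factor out (s - 2): p(s) = (s - 2)·(s^2 - 6s - 7).
The quadratic factors as (s + 1)·(s - 7).
Eigenvalues: -1, 2, 7.

-1, 2, 7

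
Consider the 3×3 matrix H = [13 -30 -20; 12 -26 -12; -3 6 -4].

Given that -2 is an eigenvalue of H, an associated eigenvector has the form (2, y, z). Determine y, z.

We need (H + 2I)v = 0.
H + 2I = [[15, -30, -20], [12, -24, -12], [-3, 6, -2]].
Row 1: (15)·2 + (-30)·y + (-20)·z = 0
Row 2: (12)·2 + (-24)·y + (-12)·z = 0
Row 3: (-3)·2 + (6)·y + (-2)·z = 0
Solving gives y = 1, z = 0.
Check: H·(2, 1, 0) = (-4, -2, 0) = -2·(2, 1, 0).

1, 0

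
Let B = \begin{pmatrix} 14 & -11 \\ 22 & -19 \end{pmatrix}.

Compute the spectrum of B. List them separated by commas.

-8, 3

det(B - λI) = (14 - λ)(-19 - λ) - (-11)·(22) = λ^2 + 5λ - 24.
This factors as (λ + 8)·(λ - 3) = 0.
Eigenvalues: -8, 3.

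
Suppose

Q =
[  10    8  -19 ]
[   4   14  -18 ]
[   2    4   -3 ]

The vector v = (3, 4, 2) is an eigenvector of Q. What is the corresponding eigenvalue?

Compute Qv: Q·(3, 4, 2) = (24, 32, 16).
Since Qv = λv, compare component 1: 24 = λ·3, so λ = 8.

8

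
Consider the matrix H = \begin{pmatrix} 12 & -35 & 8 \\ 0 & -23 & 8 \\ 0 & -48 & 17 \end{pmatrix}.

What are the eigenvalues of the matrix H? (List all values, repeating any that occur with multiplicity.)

-7, 1, 12

The characteristic polynomial is p(lambda) = det(lambda·I - H).
Cofactor expansion gives p(lambda) = lambda^3 - 6·lambda^2 - 79·lambda + 84.
Rational-root test: lambda = -7 gives p(-7) = 0.
Factor out (lambda + 7): p(lambda) = (lambda + 7)·(lambda^2 - 13·lambda + 12).
The quadratic factors as (lambda - 1)·(lambda - 12).
Eigenvalues: -7, 1, 12.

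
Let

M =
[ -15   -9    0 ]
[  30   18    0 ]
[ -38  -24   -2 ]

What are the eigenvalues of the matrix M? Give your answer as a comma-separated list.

The characteristic polynomial is p(lambda) = det(lambda·I - M).
Cofactor expansion gives p(lambda) = lambda^3 - lambda^2 - 6·lambda.
Since p(-2) = 0, lambda = -2 is a root.
Dividing by (lambda + 2) leaves lambda^2 - 3·lambda.
The quadratic factors as lambda·(lambda - 3).
Eigenvalues: -2, 0, 3.

-2, 0, 3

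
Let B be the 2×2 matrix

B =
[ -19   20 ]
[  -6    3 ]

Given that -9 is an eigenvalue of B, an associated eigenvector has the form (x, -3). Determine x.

-6

We need (B + 9I)v = 0.
B + 9I = [[-10, 20], [-6, 12]].
Row 1: (-10)·x + (20)·-3 = 0
Row 2: (-6)·x + (12)·-3 = 0
Solving gives x = -6.
Check: B·(-6, -3) = (54, 27) = -9·(-6, -3).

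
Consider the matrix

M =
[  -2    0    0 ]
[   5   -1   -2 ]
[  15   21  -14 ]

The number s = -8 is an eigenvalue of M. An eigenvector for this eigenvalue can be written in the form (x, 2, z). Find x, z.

We need (M + 8I)v = 0.
M + 8I = [[6, 0, 0], [5, 7, -2], [15, 21, -6]].
Row 1: (6)·x + (0)·2 + (0)·z = 0
Row 2: (5)·x + (7)·2 + (-2)·z = 0
Row 3: (15)·x + (21)·2 + (-6)·z = 0
Solving gives x = 0, z = 7.
Check: M·(0, 2, 7) = (0, -16, -56) = -8·(0, 2, 7).

0, 7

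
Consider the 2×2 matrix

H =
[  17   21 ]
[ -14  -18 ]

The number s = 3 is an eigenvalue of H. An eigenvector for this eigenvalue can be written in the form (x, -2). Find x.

We need (H - 3I)v = 0.
H - 3I = [[14, 21], [-14, -21]].
Row 1: (14)·x + (21)·-2 = 0
Row 2: (-14)·x + (-21)·-2 = 0
Solving gives x = 3.
Check: H·(3, -2) = (9, -6) = 3·(3, -2).

3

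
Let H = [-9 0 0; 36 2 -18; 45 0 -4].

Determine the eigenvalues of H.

-9, -4, 2

Set up det(rI - H) = 0.
Expanding the 3×3 determinant: p(r) = r^3 + 11r^2 + 10r - 72.
Rational-root test: r = 2 gives p(2) = 0.
Dividing by (r - 2) leaves r^2 + 13r + 36.
The quadratic factors as (r + 9)·(r + 4).
Eigenvalues: -9, -4, 2.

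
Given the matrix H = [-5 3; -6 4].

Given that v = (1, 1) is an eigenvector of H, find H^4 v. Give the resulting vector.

First find the eigenvalue: Hv = (-2, -2) = -2·(1, 1), so λ = -2.
Then H^4 v = λ^4·v = (-2)^4·(1, 1) = 16·(1, 1) = (16, 16).

(16, 16)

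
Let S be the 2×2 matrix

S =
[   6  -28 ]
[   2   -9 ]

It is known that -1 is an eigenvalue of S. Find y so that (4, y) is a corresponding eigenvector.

We need (S + 1I)v = 0.
S + 1I = [[7, -28], [2, -8]].
Row 1: (7)·4 + (-28)·y = 0
Row 2: (2)·4 + (-8)·y = 0
Solving gives y = 1.
Check: S·(4, 1) = (-4, -1) = -1·(4, 1).

1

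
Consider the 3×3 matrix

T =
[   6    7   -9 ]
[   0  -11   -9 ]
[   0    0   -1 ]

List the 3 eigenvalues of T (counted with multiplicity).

T is upper triangular, so its eigenvalues are the diagonal entries.
Diagonal: 6, -11, -1.

-11, -1, 6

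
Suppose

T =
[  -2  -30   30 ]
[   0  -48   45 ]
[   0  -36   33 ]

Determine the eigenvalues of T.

Set up det(tI - T) = 0.
Expanding the 3×3 determinant: p(t) = t^3 + 17t^2 + 66t + 72.
Try t = -12: p(-12) = 0, so -12 is a root.
Dividing by (t + 12) leaves t^2 + 5t + 6.
The quadratic factors as (t + 3)·(t + 2).
Eigenvalues: -12, -3, -2.

-12, -3, -2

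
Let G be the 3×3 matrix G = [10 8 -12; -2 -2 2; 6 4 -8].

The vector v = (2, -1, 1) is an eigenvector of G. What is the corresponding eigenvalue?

Compute Gv: G·(2, -1, 1) = (0, 0, 0).
Since Gv = λv, compare component 1: 0 = λ·2, so λ = 0.

0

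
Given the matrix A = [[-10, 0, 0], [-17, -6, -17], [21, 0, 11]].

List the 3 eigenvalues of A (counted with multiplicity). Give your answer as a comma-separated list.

The characteristic polynomial is p(λ) = det(λI - A).
Cofactor expansion gives p(λ) = λ^3 + 5λ^2 - 116λ - 660.
Since p(-6) = 0, λ = -6 is a root.
Factor out (λ + 6): p(λ) = (λ + 6)·(λ^2 - λ - 110).
The quadratic factors as (λ + 10)·(λ - 11).
Eigenvalues: -10, -6, 11.

-10, -6, 11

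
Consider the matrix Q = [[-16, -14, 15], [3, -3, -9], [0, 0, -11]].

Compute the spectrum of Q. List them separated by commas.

Compute the characteristic polynomial p(λ) = det(λI - Q).
Expanding the 3×3 determinant: p(λ) = λ^3 + 30λ^2 + 299λ + 990.
Try λ = -9: p(-9) = 0, so -9 is a root.
Factor out (λ + 9): p(λ) = (λ + 9)·(λ^2 + 21λ + 110).
The quadratic factors as (λ + 11)·(λ + 10).
Eigenvalues: -11, -10, -9.

-11, -10, -9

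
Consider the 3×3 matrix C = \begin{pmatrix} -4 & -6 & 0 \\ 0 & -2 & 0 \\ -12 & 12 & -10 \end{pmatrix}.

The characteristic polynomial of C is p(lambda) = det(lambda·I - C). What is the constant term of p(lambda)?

p(lambda) = lambda^3 + 16·lambda^2 + 68·lambda + 80.
The constant term is 80.

80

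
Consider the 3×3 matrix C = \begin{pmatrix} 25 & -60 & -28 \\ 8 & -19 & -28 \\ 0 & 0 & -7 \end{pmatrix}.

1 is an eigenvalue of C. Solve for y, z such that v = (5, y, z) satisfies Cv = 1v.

We need (C - 1I)v = 0.
C - 1I = [[24, -60, -28], [8, -20, -28], [0, 0, -8]].
Row 1: (24)·5 + (-60)·y + (-28)·z = 0
Row 2: (8)·5 + (-20)·y + (-28)·z = 0
Row 3: (0)·5 + (0)·y + (-8)·z = 0
Solving gives y = 2, z = 0.
Check: C·(5, 2, 0) = (5, 2, 0) = 1·(5, 2, 0).

2, 0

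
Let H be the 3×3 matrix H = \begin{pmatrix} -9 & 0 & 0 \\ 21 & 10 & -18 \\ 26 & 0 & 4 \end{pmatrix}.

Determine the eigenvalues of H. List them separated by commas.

The characteristic polynomial is p(lambda) = det(lambda·I - H).
Cofactor expansion gives p(lambda) = lambda^3 - 5·lambda^2 - 86·lambda + 360.
Rational-root test: lambda = 4 gives p(4) = 0.
Dividing by (lambda - 4) leaves lambda^2 - lambda - 90.
The quadratic factors as (lambda + 9)·(lambda - 10).
Eigenvalues: -9, 4, 10.

-9, 4, 10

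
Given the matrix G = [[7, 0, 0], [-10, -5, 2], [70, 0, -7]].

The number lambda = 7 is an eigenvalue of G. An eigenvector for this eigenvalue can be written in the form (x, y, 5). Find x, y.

1, 0

We need (G - 7I)v = 0.
G - 7I = [[0, 0, 0], [-10, -12, 2], [70, 0, -14]].
Row 1: (0)·x + (0)·y + (0)·5 = 0
Row 2: (-10)·x + (-12)·y + (2)·5 = 0
Row 3: (70)·x + (0)·y + (-14)·5 = 0
Solving gives x = 1, y = 0.
Check: G·(1, 0, 5) = (7, 0, 35) = 7·(1, 0, 5).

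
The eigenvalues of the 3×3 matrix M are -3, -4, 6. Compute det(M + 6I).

If M has eigenvalues -3, -4, 6, then M + 6I has eigenvalues 3, 2, 12.
det(M + 6I) = (3) · (2) · (12) = 72.

72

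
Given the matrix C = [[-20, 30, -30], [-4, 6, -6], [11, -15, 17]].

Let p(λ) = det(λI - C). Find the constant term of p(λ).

0

p(λ) = λ^3 - 3λ^2 + 2λ.
The constant term is 0.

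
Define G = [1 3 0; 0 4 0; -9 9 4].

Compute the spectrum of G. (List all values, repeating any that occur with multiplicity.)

1, 4, 4

Set up det(lambda·I - G) = 0.
Expanding the 3×3 determinant: p(lambda) = lambda^3 - 9·lambda^2 + 24·lambda - 16.
Try lambda = 4: p(4) = 0, so 4 is a root.
Factor out (lambda - 4): p(lambda) = (lambda - 4)·(lambda^2 - 5·lambda + 4).
The quadratic factors as (lambda - 1)·(lambda - 4).
Eigenvalues: 1, 4, 4.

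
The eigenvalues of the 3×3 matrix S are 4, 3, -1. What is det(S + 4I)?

If S has eigenvalues 4, 3, -1, then S + 4I has eigenvalues 8, 7, 3.
det(S + 4I) = (8) · (7) · (3) = 168.

168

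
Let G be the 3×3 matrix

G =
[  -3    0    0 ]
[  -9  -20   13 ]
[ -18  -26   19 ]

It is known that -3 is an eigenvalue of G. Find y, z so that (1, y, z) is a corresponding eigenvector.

We need (G + 3I)v = 0.
G + 3I = [[0, 0, 0], [-9, -17, 13], [-18, -26, 22]].
Row 1: (0)·1 + (0)·y + (0)·z = 0
Row 2: (-9)·1 + (-17)·y + (13)·z = 0
Row 3: (-18)·1 + (-26)·y + (22)·z = 0
Solving gives y = 1, z = 2.
Check: G·(1, 1, 2) = (-3, -3, -6) = -3·(1, 1, 2).

1, 2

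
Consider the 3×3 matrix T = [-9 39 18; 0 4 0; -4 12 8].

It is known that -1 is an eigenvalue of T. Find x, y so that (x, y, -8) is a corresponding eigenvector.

-18, 0

We need (T + 1I)v = 0.
T + 1I = [[-8, 39, 18], [0, 5, 0], [-4, 12, 9]].
Row 1: (-8)·x + (39)·y + (18)·-8 = 0
Row 2: (0)·x + (5)·y + (0)·-8 = 0
Row 3: (-4)·x + (12)·y + (9)·-8 = 0
Solving gives x = -18, y = 0.
Check: T·(-18, 0, -8) = (18, 0, 8) = -1·(-18, 0, -8).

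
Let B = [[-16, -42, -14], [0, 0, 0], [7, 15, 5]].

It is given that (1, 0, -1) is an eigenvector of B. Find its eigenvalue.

Compute Bv: B·(1, 0, -1) = (-2, 0, 2).
Since Bv = λv, compare component 1: -2 = λ·1, so λ = -2.

-2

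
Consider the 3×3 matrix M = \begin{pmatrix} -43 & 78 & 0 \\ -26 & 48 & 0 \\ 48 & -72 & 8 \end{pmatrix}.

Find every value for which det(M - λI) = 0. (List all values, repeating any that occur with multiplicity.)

-4, 8, 9

Set up det(λI - M) = 0.
Cofactor expansion gives p(λ) = λ^3 - 13λ^2 + 4λ + 288.
Rational-root test: λ = -4 gives p(-4) = 0.
Factor out (λ + 4): p(λ) = (λ + 4)·(λ^2 - 17λ + 72).
The quadratic factors as (λ - 8)·(λ - 9).
Eigenvalues: -4, 8, 9.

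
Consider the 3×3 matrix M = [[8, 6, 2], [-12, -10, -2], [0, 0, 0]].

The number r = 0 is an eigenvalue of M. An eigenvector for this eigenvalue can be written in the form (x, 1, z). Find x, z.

We need (M)v = 0.
M = [[8, 6, 2], [-12, -10, -2], [0, 0, 0]].
Row 1: (8)·x + (6)·1 + (2)·z = 0
Row 2: (-12)·x + (-10)·1 + (-2)·z = 0
Row 3: (0)·x + (0)·1 + (0)·z = 0
Solving gives x = -1, z = 1.
Check: M·(-1, 1, 1) = (0, 0, 0) = 0·(-1, 1, 1).

-1, 1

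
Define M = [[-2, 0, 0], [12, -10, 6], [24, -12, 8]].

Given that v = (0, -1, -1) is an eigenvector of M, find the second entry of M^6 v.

First find the eigenvalue: Mv = (0, 4, 4) = -4·(0, -1, -1), so λ = -4.
Then M^6 v = λ^6·v = (-4)^6·(0, -1, -1) = 4096·(0, -1, -1) = (0, -4096, -4096).

-4096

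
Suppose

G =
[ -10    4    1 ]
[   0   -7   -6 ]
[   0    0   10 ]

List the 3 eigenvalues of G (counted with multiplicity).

-10, -7, 10

G is upper triangular, so its eigenvalues are the diagonal entries.
Diagonal: -10, -7, 10.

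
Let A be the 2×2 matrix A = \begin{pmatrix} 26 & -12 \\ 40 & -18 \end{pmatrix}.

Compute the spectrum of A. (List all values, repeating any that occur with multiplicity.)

2, 6

det(A - tI) = (26 - t)(-18 - t) - (-12)·(40) = t^2 - 8t + 12.
This factors as (t - 2)·(t - 6) = 0.
Eigenvalues: 2, 6.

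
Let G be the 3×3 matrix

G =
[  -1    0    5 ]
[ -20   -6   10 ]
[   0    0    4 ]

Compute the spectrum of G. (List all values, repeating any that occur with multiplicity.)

Set up det(λI - G) = 0.
Expanding along the first row, p(λ) = λ^3 + 3λ^2 - 22λ - 24.
Try λ = -1: p(-1) = 0, so -1 is a root.
Factor out (λ + 1): p(λ) = (λ + 1)·(λ^2 + 2λ - 24).
The quadratic factors as (λ + 6)·(λ - 4).
Eigenvalues: -6, -1, 4.

-6, -1, 4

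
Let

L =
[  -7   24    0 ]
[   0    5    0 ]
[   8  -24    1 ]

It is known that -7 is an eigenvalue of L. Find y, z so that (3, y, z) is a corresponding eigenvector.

0, -3

We need (L + 7I)v = 0.
L + 7I = [[0, 24, 0], [0, 12, 0], [8, -24, 8]].
Row 1: (0)·3 + (24)·y + (0)·z = 0
Row 2: (0)·3 + (12)·y + (0)·z = 0
Row 3: (8)·3 + (-24)·y + (8)·z = 0
Solving gives y = 0, z = -3.
Check: L·(3, 0, -3) = (-21, 0, 21) = -7·(3, 0, -3).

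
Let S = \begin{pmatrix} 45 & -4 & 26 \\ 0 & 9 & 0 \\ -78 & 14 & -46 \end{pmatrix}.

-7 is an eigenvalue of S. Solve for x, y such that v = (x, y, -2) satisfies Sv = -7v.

1, 0

We need (S + 7I)v = 0.
S + 7I = [[52, -4, 26], [0, 16, 0], [-78, 14, -39]].
Row 1: (52)·x + (-4)·y + (26)·-2 = 0
Row 2: (0)·x + (16)·y + (0)·-2 = 0
Row 3: (-78)·x + (14)·y + (-39)·-2 = 0
Solving gives x = 1, y = 0.
Check: S·(1, 0, -2) = (-7, 0, 14) = -7·(1, 0, -2).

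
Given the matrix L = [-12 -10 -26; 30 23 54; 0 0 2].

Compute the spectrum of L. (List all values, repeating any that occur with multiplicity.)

Compute the characteristic polynomial p(t) = det(tI - L).
Expanding along the first row, p(t) = t^3 - 13t^2 + 46t - 48.
Rational-root test: t = 3 gives p(3) = 0.
Factor out (t - 3): p(t) = (t - 3)·(t^2 - 10t + 16).
The quadratic factors as (t - 2)·(t - 8).
Eigenvalues: 2, 3, 8.

2, 3, 8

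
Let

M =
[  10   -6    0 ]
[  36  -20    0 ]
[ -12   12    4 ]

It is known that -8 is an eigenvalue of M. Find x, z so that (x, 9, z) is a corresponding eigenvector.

We need (M + 8I)v = 0.
M + 8I = [[18, -6, 0], [36, -12, 0], [-12, 12, 12]].
Row 1: (18)·x + (-6)·9 + (0)·z = 0
Row 2: (36)·x + (-12)·9 + (0)·z = 0
Row 3: (-12)·x + (12)·9 + (12)·z = 0
Solving gives x = 3, z = -6.
Check: M·(3, 9, -6) = (-24, -72, 48) = -8·(3, 9, -6).

3, -6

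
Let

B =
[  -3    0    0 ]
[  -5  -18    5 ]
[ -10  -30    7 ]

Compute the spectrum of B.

The characteristic polynomial is p(s) = det(sI - B).
Cofactor expansion gives p(s) = s^3 + 14s^2 + 57s + 72.
Since p(-3) = 0, s = -3 is a root.
Dividing by (s + 3) leaves s^2 + 11s + 24.
The quadratic factors as (s + 8)·(s + 3).
Eigenvalues: -8, -3, -3.

-8, -3, -3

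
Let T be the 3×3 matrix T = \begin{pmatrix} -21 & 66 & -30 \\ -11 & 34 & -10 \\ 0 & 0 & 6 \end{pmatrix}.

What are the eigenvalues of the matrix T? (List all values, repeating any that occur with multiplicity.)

The characteristic polynomial is p(λ) = det(λI - T).
Expanding along the first row, p(λ) = λ^3 - 19λ^2 + 90λ - 72.
Try λ = 12: p(12) = 0, so 12 is a root.
Dividing by (λ - 12) leaves λ^2 - 7λ + 6.
The quadratic factors as (λ - 1)·(λ - 6).
Eigenvalues: 1, 6, 12.

1, 6, 12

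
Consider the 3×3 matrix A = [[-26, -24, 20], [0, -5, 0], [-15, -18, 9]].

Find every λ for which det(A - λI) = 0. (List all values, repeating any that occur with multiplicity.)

Set up det(λI - A) = 0.
Cofactor expansion gives p(λ) = λ^3 + 22λ^2 + 151λ + 330.
Try λ = -5: p(-5) = 0, so -5 is a root.
Factor out (λ + 5): p(λ) = (λ + 5)·(λ^2 + 17λ + 66).
The quadratic factors as (λ + 11)·(λ + 6).
Eigenvalues: -11, -6, -5.

-11, -6, -5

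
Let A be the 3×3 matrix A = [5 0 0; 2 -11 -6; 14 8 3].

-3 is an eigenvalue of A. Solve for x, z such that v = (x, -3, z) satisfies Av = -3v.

We need (A + 3I)v = 0.
A + 3I = [[8, 0, 0], [2, -8, -6], [14, 8, 6]].
Row 1: (8)·x + (0)·-3 + (0)·z = 0
Row 2: (2)·x + (-8)·-3 + (-6)·z = 0
Row 3: (14)·x + (8)·-3 + (6)·z = 0
Solving gives x = 0, z = 4.
Check: A·(0, -3, 4) = (0, 9, -12) = -3·(0, -3, 4).

0, 4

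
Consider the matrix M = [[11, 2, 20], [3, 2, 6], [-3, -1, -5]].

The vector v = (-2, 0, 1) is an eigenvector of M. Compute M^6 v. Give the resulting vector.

First find the eigenvalue: Mv = (-2, 0, 1) = 1·(-2, 0, 1), so λ = 1.
Then M^6 v = λ^6·v = 1^6·(-2, 0, 1) = 1·(-2, 0, 1) = (-2, 0, 1).

(-2, 0, 1)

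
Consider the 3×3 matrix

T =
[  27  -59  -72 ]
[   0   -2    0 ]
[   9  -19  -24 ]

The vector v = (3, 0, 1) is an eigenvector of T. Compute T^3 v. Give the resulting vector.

First find the eigenvalue: Tv = (9, 0, 3) = 3·(3, 0, 1), so λ = 3.
Then T^3 v = λ^3·v = 3^3·(3, 0, 1) = 27·(3, 0, 1) = (81, 0, 27).

(81, 0, 27)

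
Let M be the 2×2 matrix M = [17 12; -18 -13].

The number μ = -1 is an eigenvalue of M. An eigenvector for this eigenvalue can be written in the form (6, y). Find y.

-9

We need (M + 1I)v = 0.
M + 1I = [[18, 12], [-18, -12]].
Row 1: (18)·6 + (12)·y = 0
Row 2: (-18)·6 + (-12)·y = 0
Solving gives y = -9.
Check: M·(6, -9) = (-6, 9) = -1·(6, -9).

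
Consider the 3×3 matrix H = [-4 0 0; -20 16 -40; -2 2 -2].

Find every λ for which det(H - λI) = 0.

The characteristic polynomial is p(μ) = det(μI - H).
Cofactor expansion gives p(μ) = μ^3 - 10μ^2 - 8μ + 192.
Try μ = -4: p(-4) = 0, so -4 is a root.
Dividing by (μ + 4) leaves μ^2 - 14μ + 48.
The quadratic factors as (μ - 6)·(μ - 8).
Eigenvalues: -4, 6, 8.

-4, 6, 8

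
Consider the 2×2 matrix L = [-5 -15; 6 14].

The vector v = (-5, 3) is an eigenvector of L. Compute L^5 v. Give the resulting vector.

First find the eigenvalue: Lv = (-20, 12) = 4·(-5, 3), so λ = 4.
Then L^5 v = λ^5·v = 4^5·(-5, 3) = 1024·(-5, 3) = (-5120, 3072).

(-5120, 3072)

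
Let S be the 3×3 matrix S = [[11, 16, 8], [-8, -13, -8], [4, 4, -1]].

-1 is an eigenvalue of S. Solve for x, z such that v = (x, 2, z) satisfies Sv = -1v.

-2, -1

We need (S + 1I)v = 0.
S + 1I = [[12, 16, 8], [-8, -12, -8], [4, 4, 0]].
Row 1: (12)·x + (16)·2 + (8)·z = 0
Row 2: (-8)·x + (-12)·2 + (-8)·z = 0
Row 3: (4)·x + (4)·2 + (0)·z = 0
Solving gives x = -2, z = -1.
Check: S·(-2, 2, -1) = (2, -2, 1) = -1·(-2, 2, -1).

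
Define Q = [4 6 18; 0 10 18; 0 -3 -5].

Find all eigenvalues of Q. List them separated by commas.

Set up det(lambda·I - Q) = 0.
Expanding along the first row, p(lambda) = lambda^3 - 9·lambda^2 + 24·lambda - 16.
Rational-root test: lambda = 4 gives p(4) = 0.
Factor out (lambda - 4): p(lambda) = (lambda - 4)·(lambda^2 - 5·lambda + 4).
The quadratic factors as (lambda - 1)·(lambda - 4).
Eigenvalues: 1, 4, 4.

1, 4, 4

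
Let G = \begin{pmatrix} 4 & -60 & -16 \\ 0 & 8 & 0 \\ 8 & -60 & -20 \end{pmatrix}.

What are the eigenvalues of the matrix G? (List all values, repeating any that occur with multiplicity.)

-12, -4, 8

Set up det(rI - G) = 0.
Expanding the 3×3 determinant: p(r) = r^3 + 8r^2 - 80r - 384.
Rational-root test: r = 8 gives p(8) = 0.
Dividing by (r - 8) leaves r^2 + 16r + 48.
The quadratic factors as (r + 12)·(r + 4).
Eigenvalues: -12, -4, 8.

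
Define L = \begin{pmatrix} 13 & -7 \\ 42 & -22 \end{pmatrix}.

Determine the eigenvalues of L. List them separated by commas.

det(L - μI) = (13 - μ)(-22 - μ) - (-7)·(42) = μ^2 + 9μ + 8.
This factors as (μ + 8)·(μ + 1) = 0.
Eigenvalues: -8, -1.

-8, -1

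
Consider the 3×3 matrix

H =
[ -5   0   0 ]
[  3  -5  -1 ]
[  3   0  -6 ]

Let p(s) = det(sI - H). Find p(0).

p(0) = det(0·I − H) = det(−H) = (−1)^3·det(H).
det(H) = -150, so p(0) = 150.

150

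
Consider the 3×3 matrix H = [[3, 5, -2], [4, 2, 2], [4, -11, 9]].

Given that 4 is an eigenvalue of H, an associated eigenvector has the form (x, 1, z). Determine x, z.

We need (H - 4I)v = 0.
H - 4I = [[-1, 5, -2], [4, -2, 2], [4, -11, 5]].
Row 1: (-1)·x + (5)·1 + (-2)·z = 0
Row 2: (4)·x + (-2)·1 + (2)·z = 0
Row 3: (4)·x + (-11)·1 + (5)·z = 0
Solving gives x = -1, z = 3.
Check: H·(-1, 1, 3) = (-4, 4, 12) = 4·(-1, 1, 3).

-1, 3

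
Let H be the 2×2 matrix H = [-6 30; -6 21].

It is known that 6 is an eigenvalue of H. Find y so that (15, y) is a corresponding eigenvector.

6

We need (H - 6I)v = 0.
H - 6I = [[-12, 30], [-6, 15]].
Row 1: (-12)·15 + (30)·y = 0
Row 2: (-6)·15 + (15)·y = 0
Solving gives y = 6.
Check: H·(15, 6) = (90, 36) = 6·(15, 6).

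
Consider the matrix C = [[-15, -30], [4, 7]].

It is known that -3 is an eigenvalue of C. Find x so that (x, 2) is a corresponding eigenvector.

We need (C + 3I)v = 0.
C + 3I = [[-12, -30], [4, 10]].
Row 1: (-12)·x + (-30)·2 = 0
Row 2: (4)·x + (10)·2 = 0
Solving gives x = -5.
Check: C·(-5, 2) = (15, -6) = -3·(-5, 2).

-5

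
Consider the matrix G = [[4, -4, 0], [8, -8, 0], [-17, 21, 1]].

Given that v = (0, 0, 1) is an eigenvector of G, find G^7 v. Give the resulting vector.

First find the eigenvalue: Gv = (0, 0, 1) = 1·(0, 0, 1), so λ = 1.
Then G^7 v = λ^7·v = 1^7·(0, 0, 1) = 1·(0, 0, 1) = (0, 0, 1).

(0, 0, 1)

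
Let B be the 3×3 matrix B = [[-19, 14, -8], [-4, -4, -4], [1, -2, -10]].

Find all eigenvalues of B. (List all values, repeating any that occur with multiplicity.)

Set up det(μI - B) = 0.
Cofactor expansion gives p(μ) = μ^3 + 33μ^2 + 362μ + 1320.
Since p(-10) = 0, μ = -10 is a root.
Dividing by (μ + 10) leaves μ^2 + 23μ + 132.
The quadratic factors as (μ + 12)·(μ + 11).
Eigenvalues: -12, -11, -10.

-12, -11, -10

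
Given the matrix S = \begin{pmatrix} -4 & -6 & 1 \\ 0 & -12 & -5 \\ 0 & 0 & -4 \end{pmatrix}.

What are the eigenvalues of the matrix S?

S is upper triangular, so its eigenvalues are the diagonal entries.
Diagonal: -4, -12, -4.

-12, -4, -4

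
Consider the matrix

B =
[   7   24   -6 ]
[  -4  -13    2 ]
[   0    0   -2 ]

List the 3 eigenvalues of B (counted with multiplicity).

-5, -2, -1

The characteristic polynomial is p(lambda) = det(lambda·I - B).
Cofactor expansion gives p(lambda) = lambda^3 + 8·lambda^2 + 17·lambda + 10.
Rational-root test: lambda = -1 gives p(-1) = 0.
Dividing by (lambda + 1) leaves lambda^2 + 7·lambda + 10.
The quadratic factors as (lambda + 5)·(lambda + 2).
Eigenvalues: -5, -2, -1.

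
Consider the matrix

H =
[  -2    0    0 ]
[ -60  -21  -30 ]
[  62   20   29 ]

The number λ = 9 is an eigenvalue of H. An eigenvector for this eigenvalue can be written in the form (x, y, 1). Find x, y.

We need (H - 9I)v = 0.
H - 9I = [[-11, 0, 0], [-60, -30, -30], [62, 20, 20]].
Row 1: (-11)·x + (0)·y + (0)·1 = 0
Row 2: (-60)·x + (-30)·y + (-30)·1 = 0
Row 3: (62)·x + (20)·y + (20)·1 = 0
Solving gives x = 0, y = -1.
Check: H·(0, -1, 1) = (0, -9, 9) = 9·(0, -1, 1).

0, -1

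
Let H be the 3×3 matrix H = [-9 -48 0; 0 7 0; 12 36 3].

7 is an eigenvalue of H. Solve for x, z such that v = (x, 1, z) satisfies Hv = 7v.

We need (H - 7I)v = 0.
H - 7I = [[-16, -48, 0], [0, 0, 0], [12, 36, -4]].
Row 1: (-16)·x + (-48)·1 + (0)·z = 0
Row 2: (0)·x + (0)·1 + (0)·z = 0
Row 3: (12)·x + (36)·1 + (-4)·z = 0
Solving gives x = -3, z = 0.
Check: H·(-3, 1, 0) = (-21, 7, 0) = 7·(-3, 1, 0).

-3, 0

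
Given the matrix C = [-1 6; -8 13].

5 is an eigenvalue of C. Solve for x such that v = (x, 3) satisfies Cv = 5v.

We need (C - 5I)v = 0.
C - 5I = [[-6, 6], [-8, 8]].
Row 1: (-6)·x + (6)·3 = 0
Row 2: (-8)·x + (8)·3 = 0
Solving gives x = 3.
Check: C·(3, 3) = (15, 15) = 5·(3, 3).

3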